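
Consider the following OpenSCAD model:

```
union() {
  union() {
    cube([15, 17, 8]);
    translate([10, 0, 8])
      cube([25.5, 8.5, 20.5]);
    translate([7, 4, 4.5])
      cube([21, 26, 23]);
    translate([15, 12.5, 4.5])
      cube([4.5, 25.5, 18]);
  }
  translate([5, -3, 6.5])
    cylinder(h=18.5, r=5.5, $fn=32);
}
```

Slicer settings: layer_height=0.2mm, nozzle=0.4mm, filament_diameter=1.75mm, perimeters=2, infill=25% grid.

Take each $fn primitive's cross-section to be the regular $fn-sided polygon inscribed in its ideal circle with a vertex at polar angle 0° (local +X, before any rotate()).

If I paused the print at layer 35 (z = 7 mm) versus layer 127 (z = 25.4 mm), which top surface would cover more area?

layer 35 (z = 7 mm)

Layer 35 (z = 7): the cube (footprint 15×17) is included at this height (area 255.00 mm²); the cube at (10, 0) is absent (z outside [8, 28.5]); the 21×26 cube at (7, 4) contributes its full rectangle (area 546.00 mm²); the 4.5×25.5 cube at (15, 12.5) contributes its full rectangle (area 114.75 mm²); Merging all regions: the regions partially overlap — summed areas 915.75 mm² minus the doubly-counted overlap 182.75 mm² gives 733.00 mm² — area = 733.00 mm²; the r=5.5 cylinder at (5, -3) contributes a regular 32-gon of circumradius 5.5 (area = (32/2)·5.500²·sin(360°/32) = 94.42 mm²); Merging all regions: the regions partially overlap — summed areas 827.42 mm² minus the doubly-counted overlap 16.04 mm² gives 811.38 mm² — area = 811.38 mm². So its area = 811.38 mm². Layer 127 (z = 25.4): the cube does not reach this height (z outside [0, 8]); the cube at (10, 0) (footprint 25.5×8.5) is included at this height (area 216.75 mm²); the cube at (7, 4) (footprint 21×26) is included at this height (area 546.00 mm²); the cube at (15, 12.5) does not reach this height (z outside [4.5, 22.5]); Combining (union): the regions partially overlap — summed areas 762.75 mm² minus the doubly-counted overlap 81.00 mm² gives 681.75 mm² — area = 681.75 mm²; the cylinder at (5, -3) is absent (z outside [6.5, 25]); Combining (union): only that combined region is present, so the union is just that shape — area = 681.75 mm². So its area = 681.75 mm². Layer 35 is larger (811.38 vs 681.75 mm²).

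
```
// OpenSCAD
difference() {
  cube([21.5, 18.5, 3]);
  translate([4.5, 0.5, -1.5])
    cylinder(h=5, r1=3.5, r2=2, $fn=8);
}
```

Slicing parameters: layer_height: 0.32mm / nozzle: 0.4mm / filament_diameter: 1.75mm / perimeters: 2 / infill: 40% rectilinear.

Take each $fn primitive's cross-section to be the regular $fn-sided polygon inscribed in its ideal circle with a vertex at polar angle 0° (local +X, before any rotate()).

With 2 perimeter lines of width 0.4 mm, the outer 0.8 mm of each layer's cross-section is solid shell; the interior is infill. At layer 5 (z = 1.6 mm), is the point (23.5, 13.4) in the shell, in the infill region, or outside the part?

At z = 1.6 mm: the cube is present — its section is the full 21.5×18.5 rectangle; the cone at (4.5, 0.5) (r1=3.5→r2=2) has section circumradius 2.570 here — a regular 8-gon; Subtracting the remaining from the first: starting from the 21.5×18.5 cube, the cone at (4.5, 0.5) partially overlaps it — only the 11.81 mm² overlap (of its 18.68 mm²) is removed, clipping the outline — 1 connected region. Overall, the cross-section is a single solid region. The nearest boundary edge runs (21.50, 18.50)→(21.50, 0.00); distance from the point to it = 2.00 mm. The point is not inside any of the regions above, so it lies outside the cross-section (2.00 mm from the nearest boundary).

outside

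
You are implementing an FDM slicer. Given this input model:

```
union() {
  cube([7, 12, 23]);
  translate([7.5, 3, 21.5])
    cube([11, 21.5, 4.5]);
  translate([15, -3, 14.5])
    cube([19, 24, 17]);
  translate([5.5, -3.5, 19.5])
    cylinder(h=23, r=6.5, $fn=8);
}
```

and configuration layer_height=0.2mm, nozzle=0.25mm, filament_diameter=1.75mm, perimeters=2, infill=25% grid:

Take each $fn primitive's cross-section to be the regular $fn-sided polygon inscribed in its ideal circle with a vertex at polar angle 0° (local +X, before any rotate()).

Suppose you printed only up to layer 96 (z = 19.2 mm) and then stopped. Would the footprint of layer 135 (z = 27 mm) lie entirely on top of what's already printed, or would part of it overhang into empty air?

Compare the two slices. At z = 19.2: the cube is present — its section is the full 7×12 rectangle (area 84.00 mm²); the cube at (7.5, 3) does not reach this height (z outside [21.5, 26]); the cube at (15, -3) (footprint 19×24) is included at this height (area 456.00 mm²); the cylinder at (5.5, -3.5) does not reach this height (z outside [19.5, 42.5]); Taking the union: the 2 present regions are separate (no shared area or edge), so areas and boundary lengths simply add and each stays a separate island — area = 540.00 mm². At z = 27: the cube is absent (z outside [0, 23]); the cube at (7.5, 3) does not reach this height (z outside [21.5, 26]); the cube at (15, -3) is present — its section is the full 19×24 rectangle (area 456.00 mm²); the cylinder at (5.5, -3.5): section is a regular 8-gon, circumradius r=6.5 (area = (8/2)·6.500²·sin(360°/8) = 119.50 mm²); Combining (union): the 2 present regions are separate (no shared area or edge), so areas and boundary lengths simply add and each stays a separate island — area = 575.50 mm². Checking containment: at z = 27 the cross-section extends beyond the z = 19.2 cross-section by about 105.80 mm².

part overhangs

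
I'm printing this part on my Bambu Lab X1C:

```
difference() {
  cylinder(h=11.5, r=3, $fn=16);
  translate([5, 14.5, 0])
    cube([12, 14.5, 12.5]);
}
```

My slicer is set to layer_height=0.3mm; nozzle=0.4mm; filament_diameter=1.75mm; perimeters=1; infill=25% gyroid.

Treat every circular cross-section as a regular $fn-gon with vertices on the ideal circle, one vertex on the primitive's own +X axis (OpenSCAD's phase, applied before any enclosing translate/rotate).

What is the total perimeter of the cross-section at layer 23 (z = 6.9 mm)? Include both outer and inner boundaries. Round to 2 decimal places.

At z = 6.9 mm: the r=3 cylinder gives a regular 16-gon of circumradius 3 (constant along its height) (perimeter = 2·16·3.000·sin(180°/16) = 18.73 mm); the cube at (5, 14.5) is present — its section is the full 12×14.5 rectangle (perimeter 53.00 mm); After the difference (first − rest): starting from the r=3 cylinder, the 12×14.5 cube at (5, 14.5) misses the remaining region (no effect) — boundary = 18.73 mm. Overall, the cross-section is a single solid region. Total boundary length (outer) = 18.73 mm.

18.73 mm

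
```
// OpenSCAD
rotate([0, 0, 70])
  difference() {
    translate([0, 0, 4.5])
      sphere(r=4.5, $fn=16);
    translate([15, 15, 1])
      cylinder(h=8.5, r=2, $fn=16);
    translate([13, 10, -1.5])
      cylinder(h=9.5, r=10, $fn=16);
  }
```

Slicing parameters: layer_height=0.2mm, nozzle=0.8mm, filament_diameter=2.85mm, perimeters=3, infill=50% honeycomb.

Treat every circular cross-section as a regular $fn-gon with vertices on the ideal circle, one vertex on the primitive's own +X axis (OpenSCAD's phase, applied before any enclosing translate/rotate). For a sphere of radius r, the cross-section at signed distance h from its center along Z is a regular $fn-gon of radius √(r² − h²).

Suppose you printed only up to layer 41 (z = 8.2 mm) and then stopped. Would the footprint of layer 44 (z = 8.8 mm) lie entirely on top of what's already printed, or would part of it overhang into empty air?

entirely on top

Compare the two slices. At z = 8.2: the r=4.5 sphere slices to a regular 16-gon of circumradius 2.561 (√(r²−h²) with h=3.7 from center) (area = (16/2)·2.561²·sin(360°/16) = 20.08 mm²); the cylinder at (15, 15): section is a regular 16-gon, circumradius r=2 (area = (16/2)·2.000²·sin(360°/16) = 12.25 mm²); the cylinder at (13, 10) does not reach this height (z outside [-1.5, 8]); Taking the first minus the rest: starting from the r=4.5 sphere (20.08 mm²), the r=2 cylinder at (15, 15) misses the remaining region (no effect) — area = 20.08 mm²; (rotated 70° about Z; rotation is an isometry so areas/perimeters/island counts are preserved). At z = 8.8: the sphere: section is a regular 16-gon, circumradius = √(r²−h²) = √(4.5²−4.3²) = 1.327 (area = (16/2)·1.327²·sin(360°/16) = 5.39 mm²); the r=2 cylinder at (15, 15) contributes a regular 16-gon of circumradius 2 (area = (16/2)·2.000²·sin(360°/16) = 12.25 mm²); the cylinder at (13, 10) does not reach this height (z outside [-1.5, 8]); Taking the first minus the rest: starting from the r=4.5 sphere (5.39 mm²), the r=2 cylinder at (15, 15) misses the remaining region (no effect) — area = 5.39 mm²; (whole slice rotated 70° about Z — lengths, areas and connectivity unchanged). Checking containment: the cross-section at z = 8.8 is a subset of the cross-section at z = 8.2.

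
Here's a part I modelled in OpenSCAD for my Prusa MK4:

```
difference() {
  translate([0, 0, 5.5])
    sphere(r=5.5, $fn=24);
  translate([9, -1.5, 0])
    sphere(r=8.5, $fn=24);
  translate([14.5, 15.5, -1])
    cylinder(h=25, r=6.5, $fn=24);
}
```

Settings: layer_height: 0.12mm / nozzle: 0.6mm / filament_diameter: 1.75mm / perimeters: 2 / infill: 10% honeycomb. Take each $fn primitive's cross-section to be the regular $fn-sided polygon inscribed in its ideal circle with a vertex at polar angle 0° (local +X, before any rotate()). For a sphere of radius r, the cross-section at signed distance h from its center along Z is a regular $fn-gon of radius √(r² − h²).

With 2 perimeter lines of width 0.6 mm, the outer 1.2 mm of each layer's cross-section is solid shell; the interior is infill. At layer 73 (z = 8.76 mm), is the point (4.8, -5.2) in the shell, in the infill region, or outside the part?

At z = 8.76 mm: the r=5.5 sphere slices to a regular 24-gon of circumradius 4.430 (√(r²−h²) with h=3.26 from center); the sphere at (9, -1.5) is not intersected at this z (|z−center|=8.760 > r=8.5); the r=6.5 cylinder at (14.5, 15.5) contributes a regular 24-gon of circumradius 6.5; Subtracting the remaining from the first: starting from the r=5.5 sphere, the r=6.5 cylinder at (14.5, 15.5) misses the remaining region (no effect) — 1 connected region. Overall, the cross-section is a single solid region. The nearest boundary edge runs (3.84, -2.21)→(3.13, -3.13); distance from the point to it = 2.66 mm. The point is not inside any of the regions above, so it lies outside the cross-section (2.66 mm from the nearest boundary).

outside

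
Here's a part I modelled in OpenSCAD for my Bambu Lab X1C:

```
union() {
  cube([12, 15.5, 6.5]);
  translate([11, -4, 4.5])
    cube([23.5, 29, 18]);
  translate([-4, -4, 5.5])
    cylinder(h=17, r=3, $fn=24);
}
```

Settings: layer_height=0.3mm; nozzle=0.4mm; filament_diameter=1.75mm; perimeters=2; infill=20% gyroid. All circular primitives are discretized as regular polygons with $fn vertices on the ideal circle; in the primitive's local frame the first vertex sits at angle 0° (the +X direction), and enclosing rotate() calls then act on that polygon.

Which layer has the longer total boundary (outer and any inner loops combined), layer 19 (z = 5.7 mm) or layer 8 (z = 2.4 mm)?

Layer 19 (z = 5.7): the 12×15.5 cube contributes its full rectangle (perimeter 55.00 mm); the cube at (11, -4) is present — its section is the full 23.5×29 rectangle (perimeter 105.00 mm); the cylinder at (-4, -4): section is a regular 24-gon, circumradius r=3 (perimeter = 2·24·3.000·sin(180°/24) = 18.80 mm); Combining (union): the regions partially overlap (shared area 15.50 mm²), so the edge portions inside another operand are dropped and the merged outline is re-measured after clipping — boundary = 145.80 mm. So its perimeter = 145.80 mm. Layer 8 (z = 2.4): the cube (footprint 12×15.5) is included at this height (perimeter 55.00 mm); the cube at (11, -4) does not reach this height (z outside [4.5, 22.5]); the cylinder at (-4, -4) is not intersected at this z (z outside [5.5, 22.5]); Combining (union): only the 12×15.5 cube is present, so the union is just that shape — boundary = 55.00 mm. So its perimeter = 55.00 mm. Layer 19 is larger (145.80 vs 55.00 mm).

layer 19 (z = 5.7 mm)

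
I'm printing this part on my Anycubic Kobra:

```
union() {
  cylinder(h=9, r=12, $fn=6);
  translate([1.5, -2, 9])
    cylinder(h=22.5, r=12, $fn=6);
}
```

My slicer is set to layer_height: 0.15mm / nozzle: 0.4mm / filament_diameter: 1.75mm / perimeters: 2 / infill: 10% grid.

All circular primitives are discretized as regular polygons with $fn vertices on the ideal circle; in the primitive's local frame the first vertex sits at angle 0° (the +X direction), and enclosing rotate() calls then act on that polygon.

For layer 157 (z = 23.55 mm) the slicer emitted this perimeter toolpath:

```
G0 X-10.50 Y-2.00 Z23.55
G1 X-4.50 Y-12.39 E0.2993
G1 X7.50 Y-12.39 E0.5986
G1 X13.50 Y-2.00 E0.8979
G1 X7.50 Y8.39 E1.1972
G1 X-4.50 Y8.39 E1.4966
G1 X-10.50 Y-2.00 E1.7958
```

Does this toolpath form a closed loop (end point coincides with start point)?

yes

Start point (G0): (-10.50, -2.00). End point (last G1): the path returns to the start — closed.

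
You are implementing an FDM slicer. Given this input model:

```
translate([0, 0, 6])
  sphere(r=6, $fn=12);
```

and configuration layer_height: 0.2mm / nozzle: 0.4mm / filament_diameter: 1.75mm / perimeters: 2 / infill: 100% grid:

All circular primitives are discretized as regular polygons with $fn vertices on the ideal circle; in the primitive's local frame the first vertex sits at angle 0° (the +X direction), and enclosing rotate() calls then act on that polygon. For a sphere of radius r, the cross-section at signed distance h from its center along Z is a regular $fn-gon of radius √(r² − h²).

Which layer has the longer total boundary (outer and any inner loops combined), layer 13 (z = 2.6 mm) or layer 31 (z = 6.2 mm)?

layer 31 (z = 6.2 mm)

Layer 13 (z = 2.6): the sphere: section is a regular 12-gon, circumradius = √(r²−h²) = √(6²−3.4²) = 4.944 (perimeter = 2·12·4.944·sin(180°/12) = 30.71 mm). So its perimeter = 30.71 mm. Layer 31 (z = 6.2): the r=6 sphere contributes a regular 12-gon of circumradius √(6²−0.2²) = 5.997 (perimeter = 2·12·5.997·sin(180°/12) = 37.25 mm). So its perimeter = 37.25 mm. Layer 31 is larger (37.25 vs 30.71 mm).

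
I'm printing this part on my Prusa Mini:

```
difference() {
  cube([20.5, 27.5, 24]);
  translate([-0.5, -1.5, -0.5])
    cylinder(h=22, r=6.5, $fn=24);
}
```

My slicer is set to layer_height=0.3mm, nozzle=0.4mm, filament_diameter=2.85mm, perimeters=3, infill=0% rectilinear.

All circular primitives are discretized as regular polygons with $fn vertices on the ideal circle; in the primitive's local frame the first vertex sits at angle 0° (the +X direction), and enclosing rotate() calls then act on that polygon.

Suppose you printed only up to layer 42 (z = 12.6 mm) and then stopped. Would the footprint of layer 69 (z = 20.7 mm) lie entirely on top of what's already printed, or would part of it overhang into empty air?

Compare the two slices. At z = 12.6: the 20.5×27.5 cube contributes its full rectangle (area 563.75 mm²); the cylinder at (-0.5, -1.5): section is a regular 24-gon, circumradius r=6.5 (area = (24/2)·6.500²·sin(360°/24) = 131.22 mm²); Taking the first minus the rest: starting from the 20.5×27.5 cube (563.75 mm²), the r=6.5 cylinder at (-0.5, -1.5) partially overlaps it — only the 20.72 mm² overlap (of its 131.22 mm²) is removed, clipping the outline — area = 543.03 mm². At z = 20.7: the cube (footprint 20.5×27.5) is included at this height (area 563.75 mm²); the cylinder at (-0.5, -1.5): section is a regular 24-gon, circumradius r=6.5 (area = (24/2)·6.500²·sin(360°/24) = 131.22 mm²); Subtracting the remaining from the first: starting from the 20.5×27.5 cube (563.75 mm²), the r=6.5 cylinder at (-0.5, -1.5) partially overlaps it — only the 20.72 mm² overlap (of its 131.22 mm²) is removed, clipping the outline — area = 543.03 mm². Checking containment: the cross-section at z = 20.7 is a subset of the cross-section at z = 12.6.

entirely on top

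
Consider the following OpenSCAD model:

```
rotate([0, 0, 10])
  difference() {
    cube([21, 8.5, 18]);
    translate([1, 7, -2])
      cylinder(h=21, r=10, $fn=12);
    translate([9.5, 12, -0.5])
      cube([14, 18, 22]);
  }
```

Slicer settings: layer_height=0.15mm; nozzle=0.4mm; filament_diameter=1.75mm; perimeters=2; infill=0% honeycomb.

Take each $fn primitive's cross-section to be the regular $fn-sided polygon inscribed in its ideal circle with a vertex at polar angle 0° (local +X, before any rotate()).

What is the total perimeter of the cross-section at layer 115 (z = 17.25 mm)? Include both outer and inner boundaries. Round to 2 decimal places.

41.80 mm

At z = 17.25 mm: the cube (footprint 21×8.5) is included at this height (perimeter 59.00 mm); the r=10 cylinder at (1, 7) gives a regular 12-gon of circumradius 10 (constant along its height) (perimeter = 2·12·10.000·sin(180°/12) = 62.12 mm); the 14×18 cube at (9.5, 12) contributes its full rectangle (perimeter 64.00 mm); Taking the first minus the rest: starting from the 21×8.5 cube, the r=10 cylinder at (1, 7) partially overlaps it — only the 85.17 mm² overlap (of its 300.00 mm²) is removed, clipping the outline; the 14×18 cube at (9.5, 12) misses the remaining region (no effect) — boundary = 41.80 mm; (whole slice rotated 10° about Z — lengths, areas and connectivity unchanged). Overall, the cross-section is a single solid region. Total boundary length (outer) = 41.80 mm.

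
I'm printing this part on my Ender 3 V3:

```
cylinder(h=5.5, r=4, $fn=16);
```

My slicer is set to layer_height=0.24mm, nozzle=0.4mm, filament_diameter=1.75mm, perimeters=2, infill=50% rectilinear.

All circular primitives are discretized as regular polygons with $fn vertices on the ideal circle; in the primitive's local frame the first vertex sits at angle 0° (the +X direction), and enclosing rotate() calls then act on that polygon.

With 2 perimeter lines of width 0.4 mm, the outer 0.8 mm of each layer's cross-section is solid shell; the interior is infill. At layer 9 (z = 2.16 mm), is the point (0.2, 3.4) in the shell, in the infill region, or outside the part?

shell

At z = 2.16 mm: the r=4 cylinder gives a regular 16-gon of circumradius 4 (constant along its height). Overall, the cross-section is a single solid region. The nearest boundary edge runs (1.53, 3.70)→(0.00, 4.00); distance from the point to it = 0.55 mm. The point is inside the cross-section, 0.55 mm from the nearest boundary — within the 0.8 mm shell band (2 × 0.4).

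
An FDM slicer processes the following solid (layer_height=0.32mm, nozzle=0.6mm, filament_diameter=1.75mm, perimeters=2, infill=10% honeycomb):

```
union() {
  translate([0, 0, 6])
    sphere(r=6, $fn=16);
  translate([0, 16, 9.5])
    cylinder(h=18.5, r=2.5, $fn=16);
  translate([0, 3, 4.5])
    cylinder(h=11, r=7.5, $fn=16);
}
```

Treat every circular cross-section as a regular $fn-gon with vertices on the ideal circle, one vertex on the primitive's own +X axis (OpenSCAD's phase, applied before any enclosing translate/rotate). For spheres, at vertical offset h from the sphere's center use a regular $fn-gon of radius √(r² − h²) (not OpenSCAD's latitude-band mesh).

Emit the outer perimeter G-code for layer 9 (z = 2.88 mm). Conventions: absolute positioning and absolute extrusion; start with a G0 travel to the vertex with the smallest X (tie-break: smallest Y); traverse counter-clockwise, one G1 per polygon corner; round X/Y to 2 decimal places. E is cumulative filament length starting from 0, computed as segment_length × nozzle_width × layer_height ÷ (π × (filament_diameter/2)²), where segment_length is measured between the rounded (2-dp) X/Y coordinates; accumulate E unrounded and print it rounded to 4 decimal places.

At z = 2.88 mm: the r=6 sphere contributes a regular 16-gon of circumradius √(6²−3.12²) = 5.125; the cylinder at (0, 16) is not intersected at this z (z outside [9.5, 28]); the cylinder at (0, 3) does not reach this height (z outside [4.5, 15.5]); Combining (union): only the r=6 sphere is present, so the union is just that shape — 1 connected region. The outline is a single polygon with 16 vertices. Extrusion per mm of travel: 0.6 × 0.32 / (π × 0.875²) = 0.079824. Accumulating E over each segment gives final E = 2.5514.

G0 X-5.12 Y0.00 Z2.88
G1 X-4.73 Y-1.96 E0.1595
G1 X-3.62 Y-3.62 E0.3189
G1 X-1.96 Y-4.73 E0.4783
G1 X0.00 Y-5.12 E0.6379
G1 X1.96 Y-4.73 E0.7974
G1 X3.62 Y-3.62 E0.9568
G1 X4.73 Y-1.96 E1.1162
G1 X5.12 Y0.00 E1.2757
G1 X4.73 Y1.96 E1.4352
G1 X3.62 Y3.62 E1.5946
G1 X1.96 Y4.73 E1.7540
G1 X0.00 Y5.12 E1.9136
G1 X-1.96 Y4.73 E2.0731
G1 X-3.62 Y3.62 E2.2325
G1 X-4.73 Y1.96 E2.3919
G1 X-5.12 Y0.00 E2.5514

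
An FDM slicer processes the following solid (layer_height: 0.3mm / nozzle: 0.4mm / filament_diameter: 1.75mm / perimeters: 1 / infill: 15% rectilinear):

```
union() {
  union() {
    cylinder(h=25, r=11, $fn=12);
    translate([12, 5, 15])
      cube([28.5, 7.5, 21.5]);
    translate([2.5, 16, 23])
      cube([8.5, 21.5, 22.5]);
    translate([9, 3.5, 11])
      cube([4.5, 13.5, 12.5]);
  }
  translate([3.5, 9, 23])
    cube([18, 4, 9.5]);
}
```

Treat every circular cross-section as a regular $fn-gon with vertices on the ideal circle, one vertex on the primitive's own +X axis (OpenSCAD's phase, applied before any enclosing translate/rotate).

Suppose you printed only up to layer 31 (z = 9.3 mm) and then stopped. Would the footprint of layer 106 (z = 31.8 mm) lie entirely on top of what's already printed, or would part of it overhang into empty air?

Compare the two slices. At z = 9.3: the r=11 cylinder gives a regular 12-gon of circumradius 11 (constant along its height) (area = (12/2)·11.000²·sin(360°/12) = 363.00 mm²); the cube at (12, 5) does not reach this height (z outside [15, 36.5]); the cube at (2.5, 16) does not reach this height (z outside [23, 45.5]); the cube at (9, 3.5) does not reach this height (z outside [11, 23.5]); Taking the union: only the r=11 cylinder is present, so the union is just that shape — area = 363.00 mm²; the cube at (3.5, 9) does not reach this height (z outside [23, 32.5]); Merging all regions: only that combined region is present, so the union is just that shape — area = 363.00 mm². At z = 31.8: the cylinder does not reach this height (z outside [0, 25]); the 28.5×7.5 cube at (12, 5) contributes its full rectangle (area 213.75 mm²); the cube at (2.5, 16) is present — its section is the full 8.5×21.5 rectangle (area 182.75 mm²); the cube at (9, 3.5) is not intersected at this z (z outside [11, 23.5]); Taking the union: the 2 present regions are separate (no shared area or edge), so areas and boundary lengths simply add and each stays a separate island — area = 396.50 mm²; the cube at (3.5, 9) (footprint 18×4) is included at this height (area 72.00 mm²); Taking the union: the regions partially overlap — summed areas 468.50 mm² minus the doubly-counted overlap 33.25 mm² gives 435.25 mm² — area = 435.25 mm². Checking containment: at z = 31.8 the cross-section extends beyond the z = 9.3 cross-section by about 433.52 mm².

part overhangs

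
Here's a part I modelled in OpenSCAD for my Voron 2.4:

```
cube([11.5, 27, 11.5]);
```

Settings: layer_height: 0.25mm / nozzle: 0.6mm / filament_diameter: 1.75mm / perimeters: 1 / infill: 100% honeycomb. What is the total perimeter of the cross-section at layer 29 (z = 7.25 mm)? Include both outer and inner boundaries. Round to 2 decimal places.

77.00 mm

At z = 7.25 mm: the cube (footprint 11.5×27) is included at this height (perimeter 77.00 mm). Overall, the cross-section is a single solid region. Total boundary length (outer) = 77.00 mm.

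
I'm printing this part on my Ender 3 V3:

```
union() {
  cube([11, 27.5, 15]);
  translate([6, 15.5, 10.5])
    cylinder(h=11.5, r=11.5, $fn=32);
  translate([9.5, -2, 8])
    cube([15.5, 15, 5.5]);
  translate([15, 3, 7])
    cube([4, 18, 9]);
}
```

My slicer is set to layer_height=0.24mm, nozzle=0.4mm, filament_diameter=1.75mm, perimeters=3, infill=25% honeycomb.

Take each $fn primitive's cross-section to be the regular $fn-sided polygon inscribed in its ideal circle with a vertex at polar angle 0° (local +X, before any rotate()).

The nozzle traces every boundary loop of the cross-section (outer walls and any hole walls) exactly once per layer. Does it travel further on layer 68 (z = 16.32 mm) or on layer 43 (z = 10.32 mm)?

layer 43 (z = 10.32 mm)

Layer 68 (z = 16.32): the cube does not reach this height (z outside [0, 15]); the cylinder at (6, 15.5): section is a regular 32-gon, circumradius r=11.5 (perimeter = 2·32·11.500·sin(180°/32) = 72.14 mm); the cube at (9.5, -2) is absent (z outside [8, 13.5]); the cube at (15, 3) is absent (z outside [7, 16]); Combining (union): only the r=11.5 cylinder at (6, 15.5) is present, so the union is just that shape — boundary = 72.14 mm. So its perimeter = 72.14 mm. Layer 43 (z = 10.32): the cube is present — its section is the full 11×27.5 rectangle (perimeter 77.00 mm); the cylinder at (6, 15.5) does not reach this height (z outside [10.5, 22]); the cube at (9.5, -2) is present — its section is the full 15.5×15 rectangle (perimeter 61.00 mm); the cube at (15, 3) is present — its section is the full 4×18 rectangle (perimeter 44.00 mm); Taking the union: the regions partially overlap (shared area 59.50 mm²), so the edge portions inside another operand are dropped and the merged outline is re-measured after clipping — boundary = 125.00 mm. So its perimeter = 125.00 mm. Layer 43 is larger (125.00 vs 72.14 mm).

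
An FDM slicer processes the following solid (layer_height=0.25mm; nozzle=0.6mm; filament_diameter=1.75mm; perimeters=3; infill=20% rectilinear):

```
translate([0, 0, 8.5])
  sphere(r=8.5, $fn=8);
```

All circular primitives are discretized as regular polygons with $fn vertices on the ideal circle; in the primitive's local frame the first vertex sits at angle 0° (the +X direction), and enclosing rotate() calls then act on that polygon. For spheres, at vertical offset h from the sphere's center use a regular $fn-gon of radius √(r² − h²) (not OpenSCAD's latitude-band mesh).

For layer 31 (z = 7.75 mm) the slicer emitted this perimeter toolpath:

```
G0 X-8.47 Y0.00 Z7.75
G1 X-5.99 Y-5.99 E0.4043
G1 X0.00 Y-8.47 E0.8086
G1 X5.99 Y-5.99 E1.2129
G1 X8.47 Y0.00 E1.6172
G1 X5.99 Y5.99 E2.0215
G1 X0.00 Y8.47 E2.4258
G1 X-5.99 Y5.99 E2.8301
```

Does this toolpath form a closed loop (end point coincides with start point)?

no

Start point (G0): (-8.47, 0.00). End point (last G1): the path does not return to the start — open.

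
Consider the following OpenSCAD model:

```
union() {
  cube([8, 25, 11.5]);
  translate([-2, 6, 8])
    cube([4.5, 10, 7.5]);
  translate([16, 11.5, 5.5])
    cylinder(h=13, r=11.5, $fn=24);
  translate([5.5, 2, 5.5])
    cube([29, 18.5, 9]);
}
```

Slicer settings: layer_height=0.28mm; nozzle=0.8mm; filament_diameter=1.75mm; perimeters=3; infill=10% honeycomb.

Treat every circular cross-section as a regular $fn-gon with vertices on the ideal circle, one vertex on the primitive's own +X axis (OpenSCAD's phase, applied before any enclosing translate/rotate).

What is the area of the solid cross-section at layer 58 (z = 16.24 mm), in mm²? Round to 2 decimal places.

At z = 16.24 mm: the cube is absent (z outside [0, 11.5]); the cube at (-2, 6) is not intersected at this z (z outside [8, 15.5]); the cylinder at (16, 11.5): section is a regular 24-gon, circumradius r=11.5 (area = (24/2)·11.500²·sin(360°/24) = 410.75 mm²); the cube at (5.5, 2) does not reach this height (z outside [5.5, 14.5]); Merging all regions: only the r=11.5 cylinder at (16, 11.5) is present, so the union is just that shape — area = 410.75 mm². Overall, the cross-section is a single solid region. Net area = 410.75 mm².

410.75 mm²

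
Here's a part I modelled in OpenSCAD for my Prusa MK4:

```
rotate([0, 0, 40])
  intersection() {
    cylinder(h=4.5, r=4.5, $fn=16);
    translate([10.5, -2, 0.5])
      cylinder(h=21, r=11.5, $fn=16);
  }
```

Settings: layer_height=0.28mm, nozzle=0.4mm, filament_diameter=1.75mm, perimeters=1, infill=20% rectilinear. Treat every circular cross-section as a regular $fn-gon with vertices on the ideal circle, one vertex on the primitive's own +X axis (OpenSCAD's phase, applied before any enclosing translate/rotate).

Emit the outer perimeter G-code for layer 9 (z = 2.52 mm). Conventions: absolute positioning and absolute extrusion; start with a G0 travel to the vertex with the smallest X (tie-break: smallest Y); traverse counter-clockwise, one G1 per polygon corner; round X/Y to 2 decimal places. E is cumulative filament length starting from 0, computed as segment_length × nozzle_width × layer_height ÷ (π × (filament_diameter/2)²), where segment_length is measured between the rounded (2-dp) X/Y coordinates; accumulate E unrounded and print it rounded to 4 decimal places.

G0 X-1.88 Y4.00 Z2.52
G1 X-1.64 Y1.76 E0.1049
G1 X0.52 Y-2.17 E0.3137
G1 X2.42 Y-3.70 E0.4273
G1 X2.89 Y-3.45 E0.4521
G1 X3.99 Y-2.08 E0.5339
G1 X4.48 Y-0.39 E0.6158
G1 X4.29 Y1.35 E0.6973
G1 X3.45 Y2.89 E0.7790
G1 X2.08 Y3.99 E0.8608
G1 X0.39 Y4.48 E0.9428
G1 X-1.35 Y4.29 E1.0243
G1 X-1.88 Y4.00 E1.0524

At z = 2.52 mm: the r=4.5 cylinder contributes a regular 16-gon of circumradius 4.5; the r=11.5 cylinder at (10.5, -2) gives a regular 16-gon of circumradius 11.5 (constant along its height); Keeping only the common overlap: the r=11.5 cylinder at (10.5, -2) partially overlaps the r=4.5 cylinder; clipping to the common part keeps 34.26 mm² — 1 connected region; (whole slice rotated 40° about Z — lengths, areas and connectivity unchanged). The outline is a single polygon with 12 vertices. Extrusion per mm of travel: 0.4 × 0.28 / (π × 0.875²) = 0.046564. Accumulating E over each segment gives final E = 1.0524.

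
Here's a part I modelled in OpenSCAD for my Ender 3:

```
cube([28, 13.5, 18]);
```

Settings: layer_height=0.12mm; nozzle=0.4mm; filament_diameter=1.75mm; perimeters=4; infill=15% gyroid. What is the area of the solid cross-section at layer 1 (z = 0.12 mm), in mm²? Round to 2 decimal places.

378.00 mm²

At z = 0.12 mm: the cube (footprint 28×13.5) is included at this height (area 378.00 mm²). Overall, the cross-section is a single solid region. Net area = 378.00 mm².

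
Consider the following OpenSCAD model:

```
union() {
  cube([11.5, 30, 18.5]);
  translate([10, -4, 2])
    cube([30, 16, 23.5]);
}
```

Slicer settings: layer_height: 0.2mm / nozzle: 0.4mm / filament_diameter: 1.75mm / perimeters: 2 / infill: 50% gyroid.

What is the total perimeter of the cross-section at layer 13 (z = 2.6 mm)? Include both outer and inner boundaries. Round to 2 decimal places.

148.00 mm

At z = 2.6 mm: the cube (footprint 11.5×30) is included at this height (perimeter 83.00 mm); the cube at (10, -4) (footprint 30×16) is included at this height (perimeter 92.00 mm); Merging all regions: the regions partially overlap (shared area 18.00 mm²), so the edge portions inside another operand are dropped and the merged outline is re-measured after clipping — boundary = 148.00 mm. Overall, the cross-section is a single solid region. Total boundary length (outer) = 148.00 mm.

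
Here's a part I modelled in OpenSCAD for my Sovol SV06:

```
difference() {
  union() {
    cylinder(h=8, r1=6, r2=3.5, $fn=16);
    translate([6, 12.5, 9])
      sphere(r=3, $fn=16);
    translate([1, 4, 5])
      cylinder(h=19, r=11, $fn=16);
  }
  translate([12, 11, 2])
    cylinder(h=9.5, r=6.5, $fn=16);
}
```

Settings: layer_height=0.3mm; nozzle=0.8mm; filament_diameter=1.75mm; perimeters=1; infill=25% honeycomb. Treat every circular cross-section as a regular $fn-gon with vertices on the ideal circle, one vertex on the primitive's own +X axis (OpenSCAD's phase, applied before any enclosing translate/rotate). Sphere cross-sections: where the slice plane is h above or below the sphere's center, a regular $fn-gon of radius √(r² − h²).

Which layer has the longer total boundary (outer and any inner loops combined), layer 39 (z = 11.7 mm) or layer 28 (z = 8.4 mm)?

Layer 39 (z = 11.7): the cone does not reach this height (z outside [0, 8]); the r=3 sphere at (6, 12.5) contributes a regular 16-gon of circumradius √(3²−2.7²) = 1.308 (perimeter = 2·16·1.308·sin(180°/16) = 8.16 mm); the r=11 cylinder at (1, 4) gives a regular 16-gon of circumradius 11 (constant along its height) (perimeter = 2·16·11.000·sin(180°/16) = 68.67 mm); Taking the union: the regions partially overlap (shared area 4.81 mm²), so the edge portions inside another operand are dropped and the merged outline is re-measured after clipping — boundary = 68.87 mm; the cylinder at (12, 11) is absent (z outside [2, 11.5]); After the difference (first − rest): none of the subtracted shapes is present at this height, so the result so far is unchanged — boundary = 68.87 mm. So its perimeter = 68.87 mm. Layer 28 (z = 8.4): the cone is absent (z outside [0, 8]); the r=3 sphere at (6, 12.5) slices to a regular 16-gon of circumradius 2.939 (√(r²−h²) with h=0.6 from center) (perimeter = 2·16·2.939·sin(180°/16) = 18.35 mm); the cylinder at (1, 4): section is a regular 16-gon, circumradius r=11 (perimeter = 2·16·11.000·sin(180°/16) = 68.67 mm); Combining (union): the regions partially overlap (shared area 18.28 mm²), so the edge portions inside another operand are dropped and the merged outline is re-measured after clipping — boundary = 70.75 mm; the r=6.5 cylinder at (12, 11) contributes a regular 16-gon of circumradius 6.5 (perimeter = 2·16·6.500·sin(180°/16) = 40.58 mm); Subtracting the remaining from the first: starting from that combined region, the r=6.5 cylinder at (12, 11) partially overlaps it — only the 36.22 mm² overlap (of its 129.35 mm²) is removed, clipping the outline — boundary = 73.19 mm. So its perimeter = 73.19 mm. Layer 28 is larger (73.19 vs 68.87 mm).

layer 28 (z = 8.4 mm)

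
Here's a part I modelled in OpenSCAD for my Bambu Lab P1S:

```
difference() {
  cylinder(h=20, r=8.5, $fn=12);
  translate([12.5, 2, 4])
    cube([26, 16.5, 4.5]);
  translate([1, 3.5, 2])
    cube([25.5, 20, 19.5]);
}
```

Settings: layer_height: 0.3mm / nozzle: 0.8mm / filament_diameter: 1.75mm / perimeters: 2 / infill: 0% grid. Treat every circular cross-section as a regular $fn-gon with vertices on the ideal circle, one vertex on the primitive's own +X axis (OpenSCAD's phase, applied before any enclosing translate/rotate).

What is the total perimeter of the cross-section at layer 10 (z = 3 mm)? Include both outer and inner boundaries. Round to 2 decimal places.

55.55 mm

At z = 3 mm: the r=8.5 cylinder contributes a regular 12-gon of circumradius 8.5 (perimeter = 2·12·8.500·sin(180°/12) = 52.80 mm); the cube at (12.5, 2) does not reach this height (z outside [4, 8.5]); the 25.5×20 cube at (1, 3.5) contributes its full rectangle (perimeter 91.00 mm); Subtracting the remaining from the first: starting from the r=8.5 cylinder, the 25.5×20 cube at (1, 3.5) partially overlaps it — only the 21.21 mm² overlap (of its 510.00 mm²) is removed, clipping the outline — boundary = 55.55 mm. Overall, the cross-section is a single solid region. Total boundary length (outer) = 55.55 mm.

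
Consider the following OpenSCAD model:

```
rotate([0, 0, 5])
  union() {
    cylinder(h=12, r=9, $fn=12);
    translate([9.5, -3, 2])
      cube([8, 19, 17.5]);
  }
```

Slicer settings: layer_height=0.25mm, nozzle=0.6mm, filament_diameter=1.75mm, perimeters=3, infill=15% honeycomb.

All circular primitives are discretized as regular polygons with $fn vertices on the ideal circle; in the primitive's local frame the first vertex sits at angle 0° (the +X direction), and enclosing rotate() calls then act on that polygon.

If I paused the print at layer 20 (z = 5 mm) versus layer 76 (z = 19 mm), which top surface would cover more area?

layer 20 (z = 5 mm)

Layer 20 (z = 5): the r=9 cylinder gives a regular 12-gon of circumradius 9 (constant along its height) (area = (12/2)·9.000²·sin(360°/12) = 243.00 mm²); the cube at (9.5, -3) (footprint 8×19) is included at this height (area 152.00 mm²); Combining (union): the 2 present regions are separate (no shared area or edge), so areas and boundary lengths simply add and each stays a separate island — area = 395.00 mm²; (whole slice rotated 5° about Z — lengths, areas and connectivity unchanged). So its area = 395.00 mm². Layer 76 (z = 19): the cylinder does not reach this height (z outside [0, 12]); the cube at (9.5, -3) (footprint 8×19) is included at this height (area 152.00 mm²); Taking the union: only the 8×19 cube at (9.5, -3) is present, so the union is just that shape — area = 152.00 mm²; (whole slice rotated 5° about Z — lengths, areas and connectivity unchanged). So its area = 152.00 mm². Layer 20 is larger (395.00 vs 152.00 mm²).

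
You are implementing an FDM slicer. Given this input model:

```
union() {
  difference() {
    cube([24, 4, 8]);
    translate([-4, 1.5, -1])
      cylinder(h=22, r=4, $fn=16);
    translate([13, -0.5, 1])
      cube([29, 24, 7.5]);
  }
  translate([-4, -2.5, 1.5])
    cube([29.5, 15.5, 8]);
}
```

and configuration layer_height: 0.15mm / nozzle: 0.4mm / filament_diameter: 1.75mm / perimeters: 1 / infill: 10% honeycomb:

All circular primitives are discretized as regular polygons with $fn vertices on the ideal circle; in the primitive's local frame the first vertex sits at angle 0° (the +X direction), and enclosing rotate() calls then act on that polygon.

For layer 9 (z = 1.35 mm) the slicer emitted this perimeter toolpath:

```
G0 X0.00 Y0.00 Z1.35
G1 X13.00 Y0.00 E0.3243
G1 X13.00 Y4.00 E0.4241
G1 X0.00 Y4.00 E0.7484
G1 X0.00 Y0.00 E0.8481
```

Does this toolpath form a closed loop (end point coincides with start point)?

yes

Start point (G0): (0.00, 0.00). End point (last G1): the path returns to the start — closed.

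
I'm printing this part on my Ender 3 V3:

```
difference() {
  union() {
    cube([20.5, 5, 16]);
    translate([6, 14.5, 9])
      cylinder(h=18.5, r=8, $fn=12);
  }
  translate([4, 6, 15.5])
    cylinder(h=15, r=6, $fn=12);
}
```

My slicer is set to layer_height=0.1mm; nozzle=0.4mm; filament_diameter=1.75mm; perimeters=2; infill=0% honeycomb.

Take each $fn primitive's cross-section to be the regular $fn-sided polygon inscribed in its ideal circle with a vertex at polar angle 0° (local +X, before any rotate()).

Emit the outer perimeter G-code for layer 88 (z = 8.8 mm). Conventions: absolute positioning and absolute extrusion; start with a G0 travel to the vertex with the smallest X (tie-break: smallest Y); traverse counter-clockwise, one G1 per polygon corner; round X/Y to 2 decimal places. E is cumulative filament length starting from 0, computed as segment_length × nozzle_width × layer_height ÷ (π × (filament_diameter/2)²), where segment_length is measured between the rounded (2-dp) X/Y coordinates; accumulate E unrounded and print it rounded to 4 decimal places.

G0 X0.00 Y0.00 Z8.80
G1 X20.50 Y0.00 E0.3409
G1 X20.50 Y5.00 E0.4241
G1 X0.00 Y5.00 E0.7650
G1 X0.00 Y0.00 E0.8481

At z = 8.8 mm: the cube (footprint 20.5×5) is included at this height; the cylinder at (6, 14.5) is absent (z outside [9, 27.5]); Taking the union: only the 20.5×5 cube is present, so the union is just that shape — 1 connected region; the cylinder at (4, 6) does not reach this height (z outside [15.5, 30.5]); Subtracting the remaining from the first: none of the subtracted shapes is present at this height, so the result so far is unchanged — 1 connected region. The outline is a single polygon with 4 vertices. Extrusion per mm of travel: 0.4 × 0.1 / (π × 0.875²) = 0.016630. Accumulating E over each segment gives final E = 0.8481.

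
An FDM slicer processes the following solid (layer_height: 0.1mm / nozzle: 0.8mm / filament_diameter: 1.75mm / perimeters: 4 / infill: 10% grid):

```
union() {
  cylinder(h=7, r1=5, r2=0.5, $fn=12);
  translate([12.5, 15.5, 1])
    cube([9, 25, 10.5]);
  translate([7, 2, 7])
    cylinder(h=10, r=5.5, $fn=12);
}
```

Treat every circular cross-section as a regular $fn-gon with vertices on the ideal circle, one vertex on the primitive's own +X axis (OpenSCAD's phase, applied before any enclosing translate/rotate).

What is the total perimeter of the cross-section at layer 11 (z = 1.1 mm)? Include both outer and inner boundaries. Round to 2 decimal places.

94.67 mm

At z = 1.1 mm: the cone (r1=5→r2=0.5) has section circumradius 4.293 here — a regular 12-gon (perimeter = 2·12·4.293·sin(180°/12) = 26.67 mm); the cube at (12.5, 15.5) is present — its section is the full 9×25 rectangle (perimeter 68.00 mm); the cylinder at (7, 2) is not intersected at this z (z outside [7, 17]); Taking the union: the 2 present regions are separate (no shared area or edge), so areas and boundary lengths simply add and each stays a separate island — boundary = 94.67 mm. Overall, the cross-section has 2 separate islands. Total boundary length (outer) = 94.67 mm.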